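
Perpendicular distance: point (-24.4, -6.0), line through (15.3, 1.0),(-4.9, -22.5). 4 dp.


|cross product| = 791.55
|line direction| = sqrt(960.29) = 30.9885
Distance = 791.55/sqrt(960.29) = 25.5433

25.5433


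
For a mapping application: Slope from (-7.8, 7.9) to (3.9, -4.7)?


slope = (y2-y1)/(x2-x1) = ((-4.7)-7.9)/(3.9-(-7.8)) = (-12.6)/11.7 = -1.0769

-1.0769


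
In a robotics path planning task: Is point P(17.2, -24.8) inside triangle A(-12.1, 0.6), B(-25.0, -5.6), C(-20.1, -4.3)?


Cross products: AB x AP = 509.32, BC x BP = -148.94, CA x CP = -346.77
All same sign? no

No, outside


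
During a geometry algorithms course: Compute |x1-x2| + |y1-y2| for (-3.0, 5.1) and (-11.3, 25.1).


|(-3)-(-11.3)| + |5.1-25.1| = 8.3 + 20 = 28.3

28.3


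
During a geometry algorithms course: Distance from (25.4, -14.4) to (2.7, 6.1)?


dx=-22.7, dy=20.5
d^2 = (-22.7)^2 + 20.5^2 = 935.54
d = sqrt(935.54) = 30.5866

30.5866


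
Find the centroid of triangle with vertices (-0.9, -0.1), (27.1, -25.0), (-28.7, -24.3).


Centroid = ((x_A+x_B+x_C)/3, (y_A+y_B+y_C)/3)
= (((-0.9)+27.1+(-28.7))/3, ((-0.1)+(-25)+(-24.3))/3)
= (-0.8333, -16.4667)

(-0.8333, -16.4667)


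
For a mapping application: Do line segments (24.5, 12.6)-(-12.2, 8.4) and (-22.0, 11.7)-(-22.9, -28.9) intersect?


Cross products: d1=1887.09, d2=400.85, d3=-162.27, d4=1323.97
d1*d2 < 0 and d3*d4 < 0? no

No, they don't intersect


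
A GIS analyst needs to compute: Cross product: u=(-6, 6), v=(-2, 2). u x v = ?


u x v = u_x*v_y - u_y*v_x = (-6)*2 - 6*(-2)
= (-12) - (-12) = 0

0


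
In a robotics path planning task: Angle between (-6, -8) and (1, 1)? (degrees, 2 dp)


u.v = -14, |u| = sqrt(100) = 10, |v| = sqrt(2) = 1.4142
cos(theta) = u.v/(|u||v|) = -14/sqrt(200) = -0.989949
theta = acos(-0.989949) = 171.87 degrees

171.87 degrees


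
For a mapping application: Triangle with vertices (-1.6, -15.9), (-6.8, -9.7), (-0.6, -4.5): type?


Side lengths squared: AB^2=65.48, BC^2=65.48, CA^2=130.96
Sorted: [65.48, 65.48, 130.96]
By sides: Isosceles, By angles: Right

Isosceles, Right


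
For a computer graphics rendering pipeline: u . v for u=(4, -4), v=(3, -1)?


u . v = u_x*v_x + u_y*v_y = 4*3 + (-4)*(-1)
= 12 + 4 = 16

16


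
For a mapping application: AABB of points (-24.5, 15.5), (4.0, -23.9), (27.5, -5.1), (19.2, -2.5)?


x range: [-24.5, 27.5]
y range: [-23.9, 15.5]
Bounding box: (-24.5,-23.9) to (27.5,15.5)

(-24.5,-23.9) to (27.5,15.5)


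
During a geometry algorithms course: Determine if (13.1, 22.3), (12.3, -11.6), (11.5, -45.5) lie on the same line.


Cross product: (12.3-13.1)*((-45.5)-22.3) - ((-11.6)-22.3)*(11.5-13.1)
= 0

Yes, collinear


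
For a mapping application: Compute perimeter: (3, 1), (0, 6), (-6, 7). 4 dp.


Sides: (3, 1)->(0, 6): sqrt(34) = 5.830952, (0, 6)->(-6, 7): sqrt(37) = 6.082763, (-6, 7)->(3, 1): sqrt(117) = 10.816654
Sum = 22.730369
Perimeter = 22.7304

22.7304


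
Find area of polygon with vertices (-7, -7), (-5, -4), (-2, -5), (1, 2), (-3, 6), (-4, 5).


Shoelace sum: ((-7)*(-4) - (-5)*(-7)) + ((-5)*(-5) - (-2)*(-4)) + ((-2)*2 - 1*(-5)) + (1*6 - (-3)*2) + ((-3)*5 - (-4)*6) + ((-4)*(-7) - (-7)*5)
= 95
Area = |95|/2 = 47.5

47.5


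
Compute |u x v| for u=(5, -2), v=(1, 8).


|u x v| = |5*8 - (-2)*1|
= |40 - (-2)| = 42

42


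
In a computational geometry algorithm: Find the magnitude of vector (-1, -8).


|u| = sqrt((-1)^2 + (-8)^2) = sqrt(65) = 8.0623

8.0623


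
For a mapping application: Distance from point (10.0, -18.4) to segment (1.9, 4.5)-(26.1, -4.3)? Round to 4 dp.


Project P onto AB: t = 0.5995 (clamped to [0,1])
Closest point on segment: (16.4088, -0.7759)
Distance: 18.7532

18.7532


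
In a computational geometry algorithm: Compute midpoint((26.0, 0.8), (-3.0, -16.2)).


M = ((26+(-3))/2, (0.8+(-16.2))/2)
= (11.5, -7.7)

(11.5, -7.7)


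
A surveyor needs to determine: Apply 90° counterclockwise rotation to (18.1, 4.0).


90° CCW: (x,y) -> (-y, x)
(18.1,4) -> (-4, 18.1)

(-4, 18.1)


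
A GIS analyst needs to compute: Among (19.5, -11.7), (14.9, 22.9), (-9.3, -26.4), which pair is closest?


d(P0,P1) = 34.9044, d(P0,P2) = 32.3347, d(P1,P2) = 54.9193
Closest: P0 and P2

Closest pair: (19.5, -11.7) and (-9.3, -26.4), distance = 32.3347


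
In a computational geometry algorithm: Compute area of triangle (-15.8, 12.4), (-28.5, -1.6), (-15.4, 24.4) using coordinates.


Area = |x_A(y_B-y_C) + x_B(y_C-y_A) + x_C(y_A-y_B)|/2
= |410.8 + (-342) + (-215.6)|/2
= 146.8/2 = 73.4

73.4


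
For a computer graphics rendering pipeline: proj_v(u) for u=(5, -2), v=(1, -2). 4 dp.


u.v = 9, |v| = sqrt(5) = 2.2361
Scalar projection = u.v / |v| = 9 / sqrt(5) = 4.0249

4.0249


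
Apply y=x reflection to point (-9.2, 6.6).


Reflection over y=x: (x,y) -> (y,x)
(-9.2, 6.6) -> (6.6, -9.2)

(6.6, -9.2)


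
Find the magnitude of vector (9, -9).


|u| = sqrt(9^2 + (-9)^2) = sqrt(162) = 12.7279

12.7279


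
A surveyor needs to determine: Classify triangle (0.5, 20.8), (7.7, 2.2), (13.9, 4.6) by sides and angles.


Side lengths squared: AB^2=397.8, BC^2=44.2, CA^2=442
Sorted: [44.2, 397.8, 442]
By sides: Scalene, By angles: Right

Scalene, Right


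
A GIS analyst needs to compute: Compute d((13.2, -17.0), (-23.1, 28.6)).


dx=-36.3, dy=45.6
d^2 = (-36.3)^2 + 45.6^2 = 3397.05
d = sqrt(3397.05) = 58.2842

58.2842


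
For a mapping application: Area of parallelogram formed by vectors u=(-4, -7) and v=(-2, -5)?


|u x v| = |(-4)*(-5) - (-7)*(-2)|
= |20 - 14| = 6

6


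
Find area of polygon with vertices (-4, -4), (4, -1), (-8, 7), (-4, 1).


Shoelace sum: ((-4)*(-1) - 4*(-4)) + (4*7 - (-8)*(-1)) + ((-8)*1 - (-4)*7) + ((-4)*(-4) - (-4)*1)
= 80
Area = |80|/2 = 40

40


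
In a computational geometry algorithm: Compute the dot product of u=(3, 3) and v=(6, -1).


u . v = u_x*v_x + u_y*v_y = 3*6 + 3*(-1)
= 18 + (-3) = 15

15


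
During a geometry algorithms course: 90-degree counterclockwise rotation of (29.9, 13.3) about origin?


90° CCW: (x,y) -> (-y, x)
(29.9,13.3) -> (-13.3, 29.9)

(-13.3, 29.9)


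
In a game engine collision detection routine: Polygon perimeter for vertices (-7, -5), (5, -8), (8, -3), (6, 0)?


Sides: (-7, -5)->(5, -8): sqrt(153) = 12.369317, (5, -8)->(8, -3): sqrt(34) = 5.830952, (8, -3)->(6, 0): sqrt(13) = 3.605551, (6, 0)->(-7, -5): sqrt(194) = 13.928388
Sum = 35.734208
Perimeter = 35.7342

35.7342


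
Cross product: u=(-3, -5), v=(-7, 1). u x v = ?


u x v = u_x*v_y - u_y*v_x = (-3)*1 - (-5)*(-7)
= (-3) - 35 = -38

-38


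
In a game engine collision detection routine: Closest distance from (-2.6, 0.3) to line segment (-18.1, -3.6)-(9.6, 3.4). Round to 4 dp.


Project P onto AB: t = 0.5594 (clamped to [0,1])
Closest point on segment: (-2.604, 0.3159)
Distance: 0.0165

0.0165


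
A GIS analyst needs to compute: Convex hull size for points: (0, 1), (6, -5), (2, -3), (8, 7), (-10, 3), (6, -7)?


Convex hull vertices (CCW): (-10, 3), (6, -7), (8, 7)
Count = 3

3


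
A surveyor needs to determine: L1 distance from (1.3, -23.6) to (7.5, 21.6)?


|1.3-7.5| + |(-23.6)-21.6| = 6.2 + 45.2 = 51.4

51.4


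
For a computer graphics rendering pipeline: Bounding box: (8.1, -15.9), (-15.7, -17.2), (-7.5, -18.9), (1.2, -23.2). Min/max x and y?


x range: [-15.7, 8.1]
y range: [-23.2, -15.9]
Bounding box: (-15.7,-23.2) to (8.1,-15.9)

(-15.7,-23.2) to (8.1,-15.9)


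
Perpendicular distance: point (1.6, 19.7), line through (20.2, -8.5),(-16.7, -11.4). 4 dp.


|cross product| = 1094.52
|line direction| = sqrt(1370.02) = 37.0138
Distance = 1094.52/sqrt(1370.02) = 29.5706

29.5706


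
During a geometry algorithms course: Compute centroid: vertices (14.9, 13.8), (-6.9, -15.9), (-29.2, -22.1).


Centroid = ((x_A+x_B+x_C)/3, (y_A+y_B+y_C)/3)
= ((14.9+(-6.9)+(-29.2))/3, (13.8+(-15.9)+(-22.1))/3)
= (-7.0667, -8.0667)

(-7.0667, -8.0667)


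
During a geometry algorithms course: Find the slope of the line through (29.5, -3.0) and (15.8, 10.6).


slope = (y2-y1)/(x2-x1) = (10.6-(-3))/(15.8-29.5) = 13.6/(-13.7) = -0.9927

-0.9927


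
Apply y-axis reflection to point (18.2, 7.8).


Reflection over y-axis: (x,y) -> (-x,y)
(18.2, 7.8) -> (-18.2, 7.8)

(-18.2, 7.8)


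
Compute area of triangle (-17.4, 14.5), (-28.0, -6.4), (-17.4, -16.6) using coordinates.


Area = |x_A(y_B-y_C) + x_B(y_C-y_A) + x_C(y_A-y_B)|/2
= |(-177.48) + 870.8 + (-363.66)|/2
= 329.66/2 = 164.83

164.83


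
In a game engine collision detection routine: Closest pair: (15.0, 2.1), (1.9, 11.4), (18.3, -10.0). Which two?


d(P0,P1) = 16.0655, d(P0,P2) = 12.5419, d(P1,P2) = 26.9615
Closest: P0 and P2

Closest pair: (15.0, 2.1) and (18.3, -10.0), distance = 12.5419


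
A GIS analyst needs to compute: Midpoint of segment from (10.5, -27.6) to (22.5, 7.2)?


M = ((10.5+22.5)/2, ((-27.6)+7.2)/2)
= (16.5, -10.2)

(16.5, -10.2)


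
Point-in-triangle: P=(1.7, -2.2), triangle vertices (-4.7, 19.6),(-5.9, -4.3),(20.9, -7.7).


Cross products: AB x AP = 179.12, BC x BP = 82.12, CA x CP = 383.36
All same sign? yes

Yes, inside


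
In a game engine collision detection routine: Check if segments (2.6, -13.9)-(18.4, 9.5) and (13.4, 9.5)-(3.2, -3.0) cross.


Cross products: d1=103.68, d2=62.5, d3=117, d4=158.18
d1*d2 < 0 and d3*d4 < 0? no

No, they don't intersect


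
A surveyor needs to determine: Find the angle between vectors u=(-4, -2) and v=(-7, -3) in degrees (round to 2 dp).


u.v = 34, |u| = sqrt(20) = 4.4721, |v| = sqrt(58) = 7.6158
cos(theta) = u.v/(|u||v|) = 34/sqrt(1160) = 0.998274
theta = acos(0.998274) = 3.37 degrees

3.37 degrees


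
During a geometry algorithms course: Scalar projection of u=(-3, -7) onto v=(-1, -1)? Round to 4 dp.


u.v = 10, |v| = sqrt(2) = 1.4142
Scalar projection = u.v / |v| = 10 / sqrt(2) = 7.0711

7.0711


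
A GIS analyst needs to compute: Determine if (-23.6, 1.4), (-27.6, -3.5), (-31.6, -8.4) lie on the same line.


Cross product: ((-27.6)-(-23.6))*((-8.4)-1.4) - ((-3.5)-1.4)*((-31.6)-(-23.6))
= 0

Yes, collinear


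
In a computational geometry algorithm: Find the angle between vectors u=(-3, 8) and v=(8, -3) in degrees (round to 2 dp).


u.v = -48, |u| = sqrt(73) = 8.544, |v| = sqrt(73) = 8.544
cos(theta) = u.v/(|u||v|) = -48/sqrt(5329) = -0.657534
theta = acos(-0.657534) = 131.11 degrees

131.11 degrees


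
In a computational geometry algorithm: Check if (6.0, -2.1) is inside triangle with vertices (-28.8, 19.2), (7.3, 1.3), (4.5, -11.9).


Cross products: AB x AP = -146.01, BC x BP = -7.64, CA x CP = -372.99
All same sign? yes

Yes, inside


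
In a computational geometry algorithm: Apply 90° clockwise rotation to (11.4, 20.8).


90° CW: (x,y) -> (y, -x)
(11.4,20.8) -> (20.8, -11.4)

(20.8, -11.4)


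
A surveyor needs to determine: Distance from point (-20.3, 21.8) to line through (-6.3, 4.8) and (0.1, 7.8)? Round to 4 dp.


|cross product| = 150.8
|line direction| = sqrt(49.96) = 7.0682
Distance = 150.8/sqrt(49.96) = 21.3349

21.3349


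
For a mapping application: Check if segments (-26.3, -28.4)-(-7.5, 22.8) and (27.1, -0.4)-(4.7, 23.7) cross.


Cross products: d1=1914.14, d2=314.18, d3=-2207.68, d4=-607.72
d1*d2 < 0 and d3*d4 < 0? no

No, they don't intersect


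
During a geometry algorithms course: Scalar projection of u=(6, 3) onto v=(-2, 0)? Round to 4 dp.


u.v = -12, |v| = sqrt(4) = 2
Scalar projection = u.v / |v| = -12 / sqrt(4) = -6

-6


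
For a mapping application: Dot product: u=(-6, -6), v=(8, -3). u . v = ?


u . v = u_x*v_x + u_y*v_y = (-6)*8 + (-6)*(-3)
= (-48) + 18 = -30

-30


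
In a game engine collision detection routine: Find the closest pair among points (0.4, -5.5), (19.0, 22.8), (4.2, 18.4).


d(P0,P1) = 33.8652, d(P0,P2) = 24.2002, d(P1,P2) = 15.4402
Closest: P1 and P2

Closest pair: (19.0, 22.8) and (4.2, 18.4), distance = 15.4402


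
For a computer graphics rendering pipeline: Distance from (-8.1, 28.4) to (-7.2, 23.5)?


dx=0.9, dy=-4.9
d^2 = 0.9^2 + (-4.9)^2 = 24.82
d = sqrt(24.82) = 4.982

4.982


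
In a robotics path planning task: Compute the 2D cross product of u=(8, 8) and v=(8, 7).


u x v = u_x*v_y - u_y*v_x = 8*7 - 8*8
= 56 - 64 = -8

-8


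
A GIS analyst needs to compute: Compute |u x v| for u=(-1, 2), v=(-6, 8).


|u x v| = |(-1)*8 - 2*(-6)|
= |(-8) - (-12)| = 4

4


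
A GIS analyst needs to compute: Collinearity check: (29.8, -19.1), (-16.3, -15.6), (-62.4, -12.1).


Cross product: ((-16.3)-29.8)*((-12.1)-(-19.1)) - ((-15.6)-(-19.1))*((-62.4)-29.8)
= 0

Yes, collinear


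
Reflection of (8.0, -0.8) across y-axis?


Reflection over y-axis: (x,y) -> (-x,y)
(8, -0.8) -> (-8, -0.8)

(-8, -0.8)


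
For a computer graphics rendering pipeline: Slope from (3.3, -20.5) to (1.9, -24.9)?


slope = (y2-y1)/(x2-x1) = ((-24.9)-(-20.5))/(1.9-3.3) = (-4.4)/(-1.4) = 3.1429

3.1429


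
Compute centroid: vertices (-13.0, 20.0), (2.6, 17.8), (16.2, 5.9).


Centroid = ((x_A+x_B+x_C)/3, (y_A+y_B+y_C)/3)
= (((-13)+2.6+16.2)/3, (20+17.8+5.9)/3)
= (1.9333, 14.5667)

(1.9333, 14.5667)


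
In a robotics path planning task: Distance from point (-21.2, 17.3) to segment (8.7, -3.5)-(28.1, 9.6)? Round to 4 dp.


Project P onto AB: t = 0 (clamped to [0,1])
Closest point on segment: (8.7, -3.5)
Distance: 36.4232

36.4232


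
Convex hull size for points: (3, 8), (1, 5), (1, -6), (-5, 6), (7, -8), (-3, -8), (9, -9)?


Convex hull vertices (CCW): (-5, 6), (-3, -8), (9, -9), (3, 8)
Count = 4

4


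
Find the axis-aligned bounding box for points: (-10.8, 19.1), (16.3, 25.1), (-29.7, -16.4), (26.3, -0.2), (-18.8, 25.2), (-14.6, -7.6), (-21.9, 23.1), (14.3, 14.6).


x range: [-29.7, 26.3]
y range: [-16.4, 25.2]
Bounding box: (-29.7,-16.4) to (26.3,25.2)

(-29.7,-16.4) to (26.3,25.2)


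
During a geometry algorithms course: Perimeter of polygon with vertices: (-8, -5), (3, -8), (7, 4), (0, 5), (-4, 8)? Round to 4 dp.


Sides: (-8, -5)->(3, -8): sqrt(130) = 11.401754, (3, -8)->(7, 4): sqrt(160) = 12.649111, (7, 4)->(0, 5): sqrt(50) = 7.071068, (0, 5)->(-4, 8): sqrt(25) = 5, (-4, 8)->(-8, -5): sqrt(185) = 13.601471
Sum = 49.723404
Perimeter = 49.7234

49.7234


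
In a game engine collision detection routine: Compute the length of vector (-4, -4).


|u| = sqrt((-4)^2 + (-4)^2) = sqrt(32) = 5.6569

5.6569


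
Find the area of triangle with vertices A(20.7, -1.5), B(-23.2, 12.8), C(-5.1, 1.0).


Area = |x_A(y_B-y_C) + x_B(y_C-y_A) + x_C(y_A-y_B)|/2
= |244.26 + (-58) + 72.93|/2
= 259.19/2 = 129.595

129.595


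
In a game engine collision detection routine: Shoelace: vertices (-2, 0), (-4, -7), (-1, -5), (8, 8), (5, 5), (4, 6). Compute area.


Shoelace sum: ((-2)*(-7) - (-4)*0) + ((-4)*(-5) - (-1)*(-7)) + ((-1)*8 - 8*(-5)) + (8*5 - 5*8) + (5*6 - 4*5) + (4*0 - (-2)*6)
= 81
Area = |81|/2 = 40.5

40.5


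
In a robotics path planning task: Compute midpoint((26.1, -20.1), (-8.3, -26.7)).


M = ((26.1+(-8.3))/2, ((-20.1)+(-26.7))/2)
= (8.9, -23.4)

(8.9, -23.4)


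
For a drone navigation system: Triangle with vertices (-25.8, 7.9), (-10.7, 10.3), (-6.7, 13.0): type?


Side lengths squared: AB^2=233.77, BC^2=23.29, CA^2=390.82
Sorted: [23.29, 233.77, 390.82]
By sides: Scalene, By angles: Obtuse

Scalene, Obtuse


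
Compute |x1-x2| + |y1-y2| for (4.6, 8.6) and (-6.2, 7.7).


|4.6-(-6.2)| + |8.6-7.7| = 10.8 + 0.9 = 11.7

11.7


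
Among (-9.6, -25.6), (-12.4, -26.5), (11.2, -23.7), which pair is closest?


d(P0,P1) = 2.9411, d(P0,P2) = 20.8866, d(P1,P2) = 23.7655
Closest: P0 and P1

Closest pair: (-9.6, -25.6) and (-12.4, -26.5), distance = 2.9411


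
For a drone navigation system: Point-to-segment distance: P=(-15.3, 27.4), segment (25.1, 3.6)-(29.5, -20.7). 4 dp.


Project P onto AB: t = 0 (clamped to [0,1])
Closest point on segment: (25.1, 3.6)
Distance: 46.8892

46.8892


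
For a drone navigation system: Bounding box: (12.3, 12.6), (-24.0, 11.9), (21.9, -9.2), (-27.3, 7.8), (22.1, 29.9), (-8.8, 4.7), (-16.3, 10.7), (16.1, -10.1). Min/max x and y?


x range: [-27.3, 22.1]
y range: [-10.1, 29.9]
Bounding box: (-27.3,-10.1) to (22.1,29.9)

(-27.3,-10.1) to (22.1,29.9)


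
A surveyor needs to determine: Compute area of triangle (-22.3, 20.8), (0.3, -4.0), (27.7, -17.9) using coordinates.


Area = |x_A(y_B-y_C) + x_B(y_C-y_A) + x_C(y_A-y_B)|/2
= |(-309.97) + (-11.61) + 686.96|/2
= 365.38/2 = 182.69

182.69


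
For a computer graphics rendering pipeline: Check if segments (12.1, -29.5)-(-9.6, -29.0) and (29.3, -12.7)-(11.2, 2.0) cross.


Cross products: d1=556.92, d2=866.86, d3=-373.16, d4=-683.1
d1*d2 < 0 and d3*d4 < 0? no

No, they don't intersect


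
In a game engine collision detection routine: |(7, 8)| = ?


|u| = sqrt(7^2 + 8^2) = sqrt(113) = 10.6301

10.6301


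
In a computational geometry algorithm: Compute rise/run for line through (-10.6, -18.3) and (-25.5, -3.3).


slope = (y2-y1)/(x2-x1) = ((-3.3)-(-18.3))/((-25.5)-(-10.6)) = 15/(-14.9) = -1.0067

-1.0067


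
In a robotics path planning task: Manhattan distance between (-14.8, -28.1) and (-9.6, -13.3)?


|(-14.8)-(-9.6)| + |(-28.1)-(-13.3)| = 5.2 + 14.8 = 20

20


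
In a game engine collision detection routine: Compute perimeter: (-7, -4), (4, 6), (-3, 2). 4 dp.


Sides: (-7, -4)->(4, 6): sqrt(221) = 14.866069, (4, 6)->(-3, 2): sqrt(65) = 8.062258, (-3, 2)->(-7, -4): sqrt(52) = 7.211103
Sum = 30.13943
Perimeter = 30.1394

30.1394


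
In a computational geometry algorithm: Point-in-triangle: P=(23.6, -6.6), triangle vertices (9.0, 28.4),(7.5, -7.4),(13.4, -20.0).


Cross products: AB x AP = 575.18, BC x BP = 207.58, CA x CP = -552.64
All same sign? no

No, outside


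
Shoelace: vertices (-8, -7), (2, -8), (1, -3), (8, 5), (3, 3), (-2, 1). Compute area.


Shoelace sum: ((-8)*(-8) - 2*(-7)) + (2*(-3) - 1*(-8)) + (1*5 - 8*(-3)) + (8*3 - 3*5) + (3*1 - (-2)*3) + ((-2)*(-7) - (-8)*1)
= 149
Area = |149|/2 = 74.5

74.5


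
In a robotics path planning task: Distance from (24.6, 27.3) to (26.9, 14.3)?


dx=2.3, dy=-13
d^2 = 2.3^2 + (-13)^2 = 174.29
d = sqrt(174.29) = 13.2019

13.2019


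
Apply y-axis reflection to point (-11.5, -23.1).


Reflection over y-axis: (x,y) -> (-x,y)
(-11.5, -23.1) -> (11.5, -23.1)

(11.5, -23.1)


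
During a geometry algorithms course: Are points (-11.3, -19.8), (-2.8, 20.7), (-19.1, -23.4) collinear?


Cross product: ((-2.8)-(-11.3))*((-23.4)-(-19.8)) - (20.7-(-19.8))*((-19.1)-(-11.3))
= 285.3

No, not collinear


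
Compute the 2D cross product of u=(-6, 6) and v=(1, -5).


u x v = u_x*v_y - u_y*v_x = (-6)*(-5) - 6*1
= 30 - 6 = 24

24


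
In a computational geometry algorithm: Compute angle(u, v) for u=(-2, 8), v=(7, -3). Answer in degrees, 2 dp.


u.v = -38, |u| = sqrt(68) = 8.2462, |v| = sqrt(58) = 7.6158
cos(theta) = u.v/(|u||v|) = -38/sqrt(3944) = -0.605083
theta = acos(-0.605083) = 127.23 degrees

127.23 degrees


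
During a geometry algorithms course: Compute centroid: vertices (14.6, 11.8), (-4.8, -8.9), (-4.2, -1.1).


Centroid = ((x_A+x_B+x_C)/3, (y_A+y_B+y_C)/3)
= ((14.6+(-4.8)+(-4.2))/3, (11.8+(-8.9)+(-1.1))/3)
= (1.8667, 0.6)

(1.8667, 0.6)


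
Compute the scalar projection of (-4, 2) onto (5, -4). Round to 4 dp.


u.v = -28, |v| = sqrt(41) = 6.4031
Scalar projection = u.v / |v| = -28 / sqrt(41) = -4.3729

-4.3729


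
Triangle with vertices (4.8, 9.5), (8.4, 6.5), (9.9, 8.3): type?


Side lengths squared: AB^2=21.96, BC^2=5.49, CA^2=27.45
Sorted: [5.49, 21.96, 27.45]
By sides: Scalene, By angles: Right

Scalene, Right


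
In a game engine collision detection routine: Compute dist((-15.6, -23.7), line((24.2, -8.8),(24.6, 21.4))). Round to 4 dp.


|cross product| = 1196
|line direction| = sqrt(912.2) = 30.2026
Distance = 1196/sqrt(912.2) = 39.5992

39.5992


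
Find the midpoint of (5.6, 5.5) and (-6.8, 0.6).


M = ((5.6+(-6.8))/2, (5.5+0.6)/2)
= (-0.6, 3.05)

(-0.6, 3.05)


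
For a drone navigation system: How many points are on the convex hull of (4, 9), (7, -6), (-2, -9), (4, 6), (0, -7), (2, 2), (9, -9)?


Convex hull vertices (CCW): (-2, -9), (9, -9), (4, 9)
Count = 3

3


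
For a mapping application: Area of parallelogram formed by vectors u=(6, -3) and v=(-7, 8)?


|u x v| = |6*8 - (-3)*(-7)|
= |48 - 21| = 27

27


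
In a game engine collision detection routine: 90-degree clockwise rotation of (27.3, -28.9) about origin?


90° CW: (x,y) -> (y, -x)
(27.3,-28.9) -> (-28.9, -27.3)

(-28.9, -27.3)


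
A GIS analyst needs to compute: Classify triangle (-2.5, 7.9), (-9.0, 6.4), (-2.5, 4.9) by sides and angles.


Side lengths squared: AB^2=44.5, BC^2=44.5, CA^2=9
Sorted: [9, 44.5, 44.5]
By sides: Isosceles, By angles: Acute

Isosceles, Acute


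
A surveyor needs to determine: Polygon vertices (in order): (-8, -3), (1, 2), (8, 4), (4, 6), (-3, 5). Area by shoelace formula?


Shoelace sum: ((-8)*2 - 1*(-3)) + (1*4 - 8*2) + (8*6 - 4*4) + (4*5 - (-3)*6) + ((-3)*(-3) - (-8)*5)
= 94
Area = |94|/2 = 47

47


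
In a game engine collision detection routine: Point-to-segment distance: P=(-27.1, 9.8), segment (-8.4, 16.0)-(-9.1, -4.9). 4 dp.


Project P onto AB: t = 0.3263 (clamped to [0,1])
Closest point on segment: (-8.6284, 9.1813)
Distance: 18.482

18.482


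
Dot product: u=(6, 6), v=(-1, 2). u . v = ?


u . v = u_x*v_x + u_y*v_y = 6*(-1) + 6*2
= (-6) + 12 = 6

6


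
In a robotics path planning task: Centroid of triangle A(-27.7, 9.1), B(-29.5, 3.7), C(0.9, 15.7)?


Centroid = ((x_A+x_B+x_C)/3, (y_A+y_B+y_C)/3)
= (((-27.7)+(-29.5)+0.9)/3, (9.1+3.7+15.7)/3)
= (-18.7667, 9.5)

(-18.7667, 9.5)


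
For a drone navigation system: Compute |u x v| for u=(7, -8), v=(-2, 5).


|u x v| = |7*5 - (-8)*(-2)|
= |35 - 16| = 19

19


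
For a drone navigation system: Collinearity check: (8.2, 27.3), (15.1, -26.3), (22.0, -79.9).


Cross product: (15.1-8.2)*((-79.9)-27.3) - ((-26.3)-27.3)*(22-8.2)
= 0

Yes, collinear


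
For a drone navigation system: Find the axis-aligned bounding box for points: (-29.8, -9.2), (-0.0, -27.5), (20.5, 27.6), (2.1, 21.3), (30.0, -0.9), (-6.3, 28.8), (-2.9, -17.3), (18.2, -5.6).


x range: [-29.8, 30]
y range: [-27.5, 28.8]
Bounding box: (-29.8,-27.5) to (30,28.8)

(-29.8,-27.5) to (30,28.8)


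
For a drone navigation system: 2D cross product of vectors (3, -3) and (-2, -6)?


u x v = u_x*v_y - u_y*v_x = 3*(-6) - (-3)*(-2)
= (-18) - 6 = -24

-24


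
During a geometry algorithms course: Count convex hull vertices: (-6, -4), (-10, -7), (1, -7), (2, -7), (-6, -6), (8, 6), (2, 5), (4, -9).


Convex hull vertices (CCW): (-10, -7), (4, -9), (8, 6), (2, 5)
Count = 4

4


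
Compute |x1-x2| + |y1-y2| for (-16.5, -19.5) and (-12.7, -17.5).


|(-16.5)-(-12.7)| + |(-19.5)-(-17.5)| = 3.8 + 2 = 5.8

5.8


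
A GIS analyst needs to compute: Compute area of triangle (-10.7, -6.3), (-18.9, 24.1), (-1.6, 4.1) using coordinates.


Area = |x_A(y_B-y_C) + x_B(y_C-y_A) + x_C(y_A-y_B)|/2
= |(-214) + (-196.56) + 48.64|/2
= 361.92/2 = 180.96

180.96


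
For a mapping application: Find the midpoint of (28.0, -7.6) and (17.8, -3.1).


M = ((28+17.8)/2, ((-7.6)+(-3.1))/2)
= (22.9, -5.35)

(22.9, -5.35)


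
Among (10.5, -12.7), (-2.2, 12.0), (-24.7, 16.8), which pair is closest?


d(P0,P1) = 27.7737, d(P0,P2) = 45.927, d(P1,P2) = 23.0063
Closest: P1 and P2

Closest pair: (-2.2, 12.0) and (-24.7, 16.8), distance = 23.0063


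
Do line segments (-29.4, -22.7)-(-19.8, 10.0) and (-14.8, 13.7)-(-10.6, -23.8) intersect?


Cross products: d1=-700.38, d2=-203.04, d3=-127.98, d4=-625.32
d1*d2 < 0 and d3*d4 < 0? no

No, they don't intersect


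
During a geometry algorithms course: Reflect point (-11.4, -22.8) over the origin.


Reflection over origin: (x,y) -> (-x,-y)
(-11.4, -22.8) -> (11.4, 22.8)

(11.4, 22.8)


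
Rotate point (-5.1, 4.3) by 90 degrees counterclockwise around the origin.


90° CCW: (x,y) -> (-y, x)
(-5.1,4.3) -> (-4.3, -5.1)

(-4.3, -5.1)


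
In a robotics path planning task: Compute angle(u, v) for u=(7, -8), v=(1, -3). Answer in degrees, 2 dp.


u.v = 31, |u| = sqrt(113) = 10.6301, |v| = sqrt(10) = 3.1623
cos(theta) = u.v/(|u||v|) = 31/sqrt(1130) = 0.922194
theta = acos(0.922194) = 22.75 degrees

22.75 degrees


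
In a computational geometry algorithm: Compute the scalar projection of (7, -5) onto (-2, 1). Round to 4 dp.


u.v = -19, |v| = sqrt(5) = 2.2361
Scalar projection = u.v / |v| = -19 / sqrt(5) = -8.4971

-8.4971


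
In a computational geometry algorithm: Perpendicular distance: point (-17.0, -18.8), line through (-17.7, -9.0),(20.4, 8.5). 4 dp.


|cross product| = 385.63
|line direction| = sqrt(1757.86) = 41.9268
Distance = 385.63/sqrt(1757.86) = 9.1977

9.1977


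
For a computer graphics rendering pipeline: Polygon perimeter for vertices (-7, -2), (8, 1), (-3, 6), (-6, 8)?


Sides: (-7, -2)->(8, 1): sqrt(234) = 15.297059, (8, 1)->(-3, 6): sqrt(146) = 12.083046, (-3, 6)->(-6, 8): sqrt(13) = 3.605551, (-6, 8)->(-7, -2): sqrt(101) = 10.049876
Sum = 41.035532
Perimeter = 41.0355

41.0355


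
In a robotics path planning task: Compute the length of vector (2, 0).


|u| = sqrt(2^2 + 0^2) = sqrt(4) = 2

2


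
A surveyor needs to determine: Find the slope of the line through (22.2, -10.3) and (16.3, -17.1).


slope = (y2-y1)/(x2-x1) = ((-17.1)-(-10.3))/(16.3-22.2) = (-6.8)/(-5.9) = 1.1525

1.1525


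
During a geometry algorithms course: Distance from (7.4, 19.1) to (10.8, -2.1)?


dx=3.4, dy=-21.2
d^2 = 3.4^2 + (-21.2)^2 = 461
d = sqrt(461) = 21.4709

21.4709


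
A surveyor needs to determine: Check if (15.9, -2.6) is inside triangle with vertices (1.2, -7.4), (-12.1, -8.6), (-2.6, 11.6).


Cross products: AB x AP = -46.2, BC x BP = -508.6, CA x CP = 297.54
All same sign? no

No, outside


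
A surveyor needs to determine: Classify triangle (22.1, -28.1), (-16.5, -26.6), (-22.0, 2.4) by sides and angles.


Side lengths squared: AB^2=1492.21, BC^2=871.25, CA^2=2875.06
Sorted: [871.25, 1492.21, 2875.06]
By sides: Scalene, By angles: Obtuse

Scalene, Obtuse


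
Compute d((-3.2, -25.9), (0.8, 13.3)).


dx=4, dy=39.2
d^2 = 4^2 + 39.2^2 = 1552.64
d = sqrt(1552.64) = 39.4036

39.4036


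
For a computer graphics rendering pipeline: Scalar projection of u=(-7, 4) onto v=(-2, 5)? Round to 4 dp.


u.v = 34, |v| = sqrt(29) = 5.3852
Scalar projection = u.v / |v| = 34 / sqrt(29) = 6.3136

6.3136


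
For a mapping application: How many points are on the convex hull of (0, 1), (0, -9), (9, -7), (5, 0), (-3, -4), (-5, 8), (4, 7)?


Convex hull vertices (CCW): (-5, 8), (-3, -4), (0, -9), (9, -7), (4, 7)
Count = 5

5


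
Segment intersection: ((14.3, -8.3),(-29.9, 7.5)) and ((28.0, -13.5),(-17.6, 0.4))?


Cross products: d1=-46.69, d2=-152.79, d3=13.38, d4=119.48
d1*d2 < 0 and d3*d4 < 0? no

No, they don't intersect


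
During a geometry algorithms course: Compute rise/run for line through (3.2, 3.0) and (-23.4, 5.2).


slope = (y2-y1)/(x2-x1) = (5.2-3)/((-23.4)-3.2) = 2.2/(-26.6) = -0.0827

-0.0827


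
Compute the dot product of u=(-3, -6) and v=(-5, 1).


u . v = u_x*v_x + u_y*v_y = (-3)*(-5) + (-6)*1
= 15 + (-6) = 9

9


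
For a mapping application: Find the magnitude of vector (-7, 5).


|u| = sqrt((-7)^2 + 5^2) = sqrt(74) = 8.6023

8.6023


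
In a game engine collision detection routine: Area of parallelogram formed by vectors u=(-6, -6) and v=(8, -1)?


|u x v| = |(-6)*(-1) - (-6)*8|
= |6 - (-48)| = 54

54


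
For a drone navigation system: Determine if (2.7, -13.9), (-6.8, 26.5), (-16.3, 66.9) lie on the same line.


Cross product: ((-6.8)-2.7)*(66.9-(-13.9)) - (26.5-(-13.9))*((-16.3)-2.7)
= 0

Yes, collinear


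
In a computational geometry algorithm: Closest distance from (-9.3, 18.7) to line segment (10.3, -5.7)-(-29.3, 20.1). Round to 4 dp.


Project P onto AB: t = 0.6293 (clamped to [0,1])
Closest point on segment: (-14.6194, 10.5354)
Distance: 9.7446

9.7446


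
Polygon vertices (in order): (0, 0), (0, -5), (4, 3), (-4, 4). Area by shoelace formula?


Shoelace sum: (0*(-5) - 0*0) + (0*3 - 4*(-5)) + (4*4 - (-4)*3) + ((-4)*0 - 0*4)
= 48
Area = |48|/2 = 24

24


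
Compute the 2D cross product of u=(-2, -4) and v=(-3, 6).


u x v = u_x*v_y - u_y*v_x = (-2)*6 - (-4)*(-3)
= (-12) - 12 = -24

-24


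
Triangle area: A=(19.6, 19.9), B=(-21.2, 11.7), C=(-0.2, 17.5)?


Area = |x_A(y_B-y_C) + x_B(y_C-y_A) + x_C(y_A-y_B)|/2
= |(-113.68) + 50.88 + (-1.64)|/2
= 64.44/2 = 32.22

32.22


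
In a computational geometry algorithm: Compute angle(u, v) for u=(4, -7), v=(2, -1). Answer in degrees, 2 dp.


u.v = 15, |u| = sqrt(65) = 8.0623, |v| = sqrt(5) = 2.2361
cos(theta) = u.v/(|u||v|) = 15/sqrt(325) = 0.83205
theta = acos(0.83205) = 33.69 degrees

33.69 degrees


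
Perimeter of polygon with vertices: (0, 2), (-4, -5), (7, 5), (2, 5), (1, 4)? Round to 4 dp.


Sides: (0, 2)->(-4, -5): sqrt(65) = 8.062258, (-4, -5)->(7, 5): sqrt(221) = 14.866069, (7, 5)->(2, 5): sqrt(25) = 5, (2, 5)->(1, 4): sqrt(2) = 1.414214, (1, 4)->(0, 2): sqrt(5) = 2.236068
Sum = 31.578609
Perimeter = 31.5786

31.5786


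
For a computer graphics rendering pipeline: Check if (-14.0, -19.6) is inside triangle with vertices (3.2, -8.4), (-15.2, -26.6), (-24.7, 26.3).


Cross products: AB x AP = -106.96, BC x BP = -129.98, CA x CP = -909.32
All same sign? yes

Yes, inside


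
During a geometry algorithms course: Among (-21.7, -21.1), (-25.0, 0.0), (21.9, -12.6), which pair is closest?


d(P0,P1) = 21.3565, d(P0,P2) = 44.4208, d(P1,P2) = 48.5631
Closest: P0 and P1

Closest pair: (-21.7, -21.1) and (-25.0, 0.0), distance = 21.3565


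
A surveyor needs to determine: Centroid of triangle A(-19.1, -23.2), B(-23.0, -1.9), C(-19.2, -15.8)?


Centroid = ((x_A+x_B+x_C)/3, (y_A+y_B+y_C)/3)
= (((-19.1)+(-23)+(-19.2))/3, ((-23.2)+(-1.9)+(-15.8))/3)
= (-20.4333, -13.6333)

(-20.4333, -13.6333)


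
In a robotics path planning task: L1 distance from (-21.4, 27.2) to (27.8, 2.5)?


|(-21.4)-27.8| + |27.2-2.5| = 49.2 + 24.7 = 73.9

73.9


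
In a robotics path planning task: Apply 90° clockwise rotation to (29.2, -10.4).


90° CW: (x,y) -> (y, -x)
(29.2,-10.4) -> (-10.4, -29.2)

(-10.4, -29.2)


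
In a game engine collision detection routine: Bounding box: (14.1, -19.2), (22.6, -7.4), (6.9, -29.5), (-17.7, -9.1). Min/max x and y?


x range: [-17.7, 22.6]
y range: [-29.5, -7.4]
Bounding box: (-17.7,-29.5) to (22.6,-7.4)

(-17.7,-29.5) to (22.6,-7.4)


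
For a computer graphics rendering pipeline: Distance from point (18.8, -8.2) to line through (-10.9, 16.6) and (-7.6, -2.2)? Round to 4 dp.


|cross product| = 476.52
|line direction| = sqrt(364.33) = 19.0874
Distance = 476.52/sqrt(364.33) = 24.9651

24.9651


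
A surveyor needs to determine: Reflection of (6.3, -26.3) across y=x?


Reflection over y=x: (x,y) -> (y,x)
(6.3, -26.3) -> (-26.3, 6.3)

(-26.3, 6.3)


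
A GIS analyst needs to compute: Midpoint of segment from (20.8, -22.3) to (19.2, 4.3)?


M = ((20.8+19.2)/2, ((-22.3)+4.3)/2)
= (20, -9)

(20, -9)


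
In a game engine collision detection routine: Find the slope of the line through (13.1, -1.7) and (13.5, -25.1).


slope = (y2-y1)/(x2-x1) = ((-25.1)-(-1.7))/(13.5-13.1) = (-23.4)/0.4 = -58.5

-58.5


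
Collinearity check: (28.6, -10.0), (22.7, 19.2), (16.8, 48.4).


Cross product: (22.7-28.6)*(48.4-(-10)) - (19.2-(-10))*(16.8-28.6)
= 0

Yes, collinear


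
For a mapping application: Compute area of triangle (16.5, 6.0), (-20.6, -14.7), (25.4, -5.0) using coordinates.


Area = |x_A(y_B-y_C) + x_B(y_C-y_A) + x_C(y_A-y_B)|/2
= |(-160.05) + 226.6 + 525.78|/2
= 592.33/2 = 296.165

296.165


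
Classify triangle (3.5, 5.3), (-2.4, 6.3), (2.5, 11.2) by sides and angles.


Side lengths squared: AB^2=35.81, BC^2=48.02, CA^2=35.81
Sorted: [35.81, 35.81, 48.02]
By sides: Isosceles, By angles: Acute

Isosceles, Acute


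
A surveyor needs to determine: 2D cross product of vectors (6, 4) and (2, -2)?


u x v = u_x*v_y - u_y*v_x = 6*(-2) - 4*2
= (-12) - 8 = -20

-20


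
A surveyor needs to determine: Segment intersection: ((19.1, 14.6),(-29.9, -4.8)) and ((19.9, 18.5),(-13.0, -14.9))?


Cross products: d1=101.59, d2=-896.75, d3=-175.58, d4=822.76
d1*d2 < 0 and d3*d4 < 0? yes

Yes, they intersect


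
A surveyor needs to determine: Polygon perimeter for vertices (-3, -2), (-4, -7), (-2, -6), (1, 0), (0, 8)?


Sides: (-3, -2)->(-4, -7): sqrt(26) = 5.09902, (-4, -7)->(-2, -6): sqrt(5) = 2.236068, (-2, -6)->(1, 0): sqrt(45) = 6.708204, (1, 0)->(0, 8): sqrt(65) = 8.062258, (0, 8)->(-3, -2): sqrt(109) = 10.440307
Sum = 32.545857
Perimeter = 32.5459

32.5459


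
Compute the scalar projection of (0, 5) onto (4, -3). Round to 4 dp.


u.v = -15, |v| = sqrt(25) = 5
Scalar projection = u.v / |v| = -15 / sqrt(25) = -3

-3


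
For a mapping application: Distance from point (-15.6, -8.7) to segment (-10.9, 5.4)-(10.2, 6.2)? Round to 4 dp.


Project P onto AB: t = 0 (clamped to [0,1])
Closest point on segment: (-10.9, 5.4)
Distance: 14.8627

14.8627


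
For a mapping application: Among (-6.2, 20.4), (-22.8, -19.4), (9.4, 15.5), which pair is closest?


d(P0,P1) = 43.1231, d(P0,P2) = 16.3515, d(P1,P2) = 47.4853
Closest: P0 and P2

Closest pair: (-6.2, 20.4) and (9.4, 15.5), distance = 16.3515


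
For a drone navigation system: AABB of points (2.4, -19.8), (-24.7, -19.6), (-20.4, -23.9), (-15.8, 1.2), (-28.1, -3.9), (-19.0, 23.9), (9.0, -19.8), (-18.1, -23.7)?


x range: [-28.1, 9]
y range: [-23.9, 23.9]
Bounding box: (-28.1,-23.9) to (9,23.9)

(-28.1,-23.9) to (9,23.9)


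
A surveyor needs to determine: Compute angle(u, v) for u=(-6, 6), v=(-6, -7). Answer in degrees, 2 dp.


u.v = -6, |u| = sqrt(72) = 8.4853, |v| = sqrt(85) = 9.2195
cos(theta) = u.v/(|u||v|) = -6/sqrt(6120) = -0.076696
theta = acos(-0.076696) = 94.4 degrees

94.4 degrees


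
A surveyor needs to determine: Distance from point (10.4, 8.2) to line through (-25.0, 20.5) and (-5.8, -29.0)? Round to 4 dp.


|cross product| = 1516.14
|line direction| = sqrt(2818.89) = 53.0932
Distance = 1516.14/sqrt(2818.89) = 28.5562

28.5562


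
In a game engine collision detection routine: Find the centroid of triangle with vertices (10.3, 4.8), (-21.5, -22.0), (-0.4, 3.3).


Centroid = ((x_A+x_B+x_C)/3, (y_A+y_B+y_C)/3)
= ((10.3+(-21.5)+(-0.4))/3, (4.8+(-22)+3.3)/3)
= (-3.8667, -4.6333)

(-3.8667, -4.6333)


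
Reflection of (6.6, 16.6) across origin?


Reflection over origin: (x,y) -> (-x,-y)
(6.6, 16.6) -> (-6.6, -16.6)

(-6.6, -16.6)


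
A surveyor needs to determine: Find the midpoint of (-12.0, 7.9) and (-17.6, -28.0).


M = (((-12)+(-17.6))/2, (7.9+(-28))/2)
= (-14.8, -10.05)

(-14.8, -10.05)


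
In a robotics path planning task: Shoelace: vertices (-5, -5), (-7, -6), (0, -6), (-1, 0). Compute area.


Shoelace sum: ((-5)*(-6) - (-7)*(-5)) + ((-7)*(-6) - 0*(-6)) + (0*0 - (-1)*(-6)) + ((-1)*(-5) - (-5)*0)
= 36
Area = |36|/2 = 18

18


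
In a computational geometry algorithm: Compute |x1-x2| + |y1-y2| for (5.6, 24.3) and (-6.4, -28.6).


|5.6-(-6.4)| + |24.3-(-28.6)| = 12 + 52.9 = 64.9

64.9


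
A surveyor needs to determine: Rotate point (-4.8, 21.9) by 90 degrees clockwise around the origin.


90° CW: (x,y) -> (y, -x)
(-4.8,21.9) -> (21.9, 4.8)

(21.9, 4.8)


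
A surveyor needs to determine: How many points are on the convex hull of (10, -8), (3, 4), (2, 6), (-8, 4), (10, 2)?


Convex hull vertices (CCW): (-8, 4), (10, -8), (10, 2), (2, 6)
Count = 4

4


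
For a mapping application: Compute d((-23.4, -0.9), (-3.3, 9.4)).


dx=20.1, dy=10.3
d^2 = 20.1^2 + 10.3^2 = 510.1
d = sqrt(510.1) = 22.5854

22.5854


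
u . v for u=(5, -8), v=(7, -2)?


u . v = u_x*v_x + u_y*v_y = 5*7 + (-8)*(-2)
= 35 + 16 = 51

51


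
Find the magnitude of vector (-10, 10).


|u| = sqrt((-10)^2 + 10^2) = sqrt(200) = 14.1421

14.1421


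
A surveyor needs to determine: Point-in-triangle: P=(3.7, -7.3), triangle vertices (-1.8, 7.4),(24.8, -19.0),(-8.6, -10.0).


Cross products: AB x AP = -245.82, BC x BP = -200.88, CA x CP = -195.66
All same sign? yes

Yes, inside


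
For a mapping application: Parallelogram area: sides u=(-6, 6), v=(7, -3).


|u x v| = |(-6)*(-3) - 6*7|
= |18 - 42| = 24

24


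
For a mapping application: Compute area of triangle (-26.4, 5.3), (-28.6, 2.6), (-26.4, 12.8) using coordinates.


Area = |x_A(y_B-y_C) + x_B(y_C-y_A) + x_C(y_A-y_B)|/2
= |269.28 + (-214.5) + (-71.28)|/2
= 16.5/2 = 8.25

8.25


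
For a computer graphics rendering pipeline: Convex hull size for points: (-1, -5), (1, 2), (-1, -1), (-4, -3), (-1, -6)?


Convex hull vertices (CCW): (-4, -3), (-1, -6), (1, 2)
Count = 3

3


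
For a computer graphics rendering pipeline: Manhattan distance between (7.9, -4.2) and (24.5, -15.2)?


|7.9-24.5| + |(-4.2)-(-15.2)| = 16.6 + 11 = 27.6

27.6


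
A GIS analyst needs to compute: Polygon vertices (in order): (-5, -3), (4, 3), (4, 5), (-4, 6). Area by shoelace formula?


Shoelace sum: ((-5)*3 - 4*(-3)) + (4*5 - 4*3) + (4*6 - (-4)*5) + ((-4)*(-3) - (-5)*6)
= 91
Area = |91|/2 = 45.5

45.5


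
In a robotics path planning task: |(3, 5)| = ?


|u| = sqrt(3^2 + 5^2) = sqrt(34) = 5.831

5.831


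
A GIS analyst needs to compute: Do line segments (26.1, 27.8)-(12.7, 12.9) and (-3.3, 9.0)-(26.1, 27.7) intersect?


Cross products: d1=2.94, d2=-184.54, d3=-186.14, d4=1.34
d1*d2 < 0 and d3*d4 < 0? yes

Yes, they intersect


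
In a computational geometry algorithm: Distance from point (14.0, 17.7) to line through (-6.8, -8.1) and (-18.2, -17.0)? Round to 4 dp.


|cross product| = 109
|line direction| = sqrt(209.17) = 14.4627
Distance = 109/sqrt(209.17) = 7.5366

7.5366


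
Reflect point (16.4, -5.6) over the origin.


Reflection over origin: (x,y) -> (-x,-y)
(16.4, -5.6) -> (-16.4, 5.6)

(-16.4, 5.6)


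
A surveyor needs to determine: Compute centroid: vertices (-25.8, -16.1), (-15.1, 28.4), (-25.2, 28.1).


Centroid = ((x_A+x_B+x_C)/3, (y_A+y_B+y_C)/3)
= (((-25.8)+(-15.1)+(-25.2))/3, ((-16.1)+28.4+28.1)/3)
= (-22.0333, 13.4667)

(-22.0333, 13.4667)


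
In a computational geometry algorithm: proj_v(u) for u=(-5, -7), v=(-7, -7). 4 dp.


u.v = 84, |v| = sqrt(98) = 9.8995
Scalar projection = u.v / |v| = 84 / sqrt(98) = 8.4853

8.4853


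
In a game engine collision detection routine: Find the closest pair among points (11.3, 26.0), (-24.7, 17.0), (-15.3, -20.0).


d(P0,P1) = 37.108, d(P0,P2) = 53.1372, d(P1,P2) = 38.1754
Closest: P0 and P1

Closest pair: (11.3, 26.0) and (-24.7, 17.0), distance = 37.108


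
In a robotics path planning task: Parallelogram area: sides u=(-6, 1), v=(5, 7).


|u x v| = |(-6)*7 - 1*5|
= |(-42) - 5| = 47

47


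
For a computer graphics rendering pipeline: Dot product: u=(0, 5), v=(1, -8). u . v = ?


u . v = u_x*v_x + u_y*v_y = 0*1 + 5*(-8)
= 0 + (-40) = -40

-40


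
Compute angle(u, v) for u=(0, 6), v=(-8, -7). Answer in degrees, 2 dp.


u.v = -42, |u| = sqrt(36) = 6, |v| = sqrt(113) = 10.6301
cos(theta) = u.v/(|u||v|) = -42/sqrt(4068) = -0.658505
theta = acos(-0.658505) = 131.19 degrees

131.19 degrees


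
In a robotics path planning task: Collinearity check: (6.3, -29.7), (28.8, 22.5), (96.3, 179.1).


Cross product: (28.8-6.3)*(179.1-(-29.7)) - (22.5-(-29.7))*(96.3-6.3)
= 0

Yes, collinear
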